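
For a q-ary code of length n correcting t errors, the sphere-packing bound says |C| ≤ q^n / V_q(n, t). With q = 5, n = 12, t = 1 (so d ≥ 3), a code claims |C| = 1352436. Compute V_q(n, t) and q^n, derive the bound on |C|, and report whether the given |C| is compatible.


V_q(n, t) = 49, q^n = 244140625, Hamming bound = 4982461, |C| = 1352436 ≤ bound (satisfied).

Step 1: Compute V_q(n, t) = Σ_{j=0}^1 C(n, j) (q−1)^j.
  j = 0: C(12,0)·(4)^0 = 1·1 = 1.
  j = 1: C(12,1)·(4)^1 = 12·4 = 48.
  V_q(n, t) = 1 + 48 = 49.
Step 2: q^n = 5^12 = 244140625.
Step 3: Hamming bound ⌊q^n / V_q(n,t)⌋ = ⌊244140625/49⌋ = 4982461.
Step 4: Compare |C| = 1352436 to 4982461: satisfied.
The claimed |C| lies below the Hamming bound.


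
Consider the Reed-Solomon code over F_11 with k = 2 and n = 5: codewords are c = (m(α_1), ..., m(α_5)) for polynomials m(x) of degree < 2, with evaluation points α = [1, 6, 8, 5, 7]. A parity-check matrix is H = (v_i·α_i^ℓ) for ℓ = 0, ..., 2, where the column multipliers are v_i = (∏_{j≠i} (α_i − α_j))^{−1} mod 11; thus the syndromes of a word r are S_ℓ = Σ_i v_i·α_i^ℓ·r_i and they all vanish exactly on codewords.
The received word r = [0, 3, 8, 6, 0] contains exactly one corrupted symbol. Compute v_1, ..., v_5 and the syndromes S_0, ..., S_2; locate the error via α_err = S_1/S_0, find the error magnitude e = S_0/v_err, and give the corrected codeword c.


S = (1, 1, 1), error at position 1, error magnitude e = 4, c = [7, 3, 8, 6, 0].

Step 1: column multipliers v_i = (∏_{j≠i}(α_i − α_j))^{−1} mod 11.
  i = 1 (α = 1): (1−6)(1−8)(1−5)(1−7) = (−5)·(−7)·(−4)·(−6) = 840 ≡ 4, so v_1 = 4^{−1} = 3 (mod 11).
  i = 2 (α = 6): (6−1)(6−8)(6−5)(6−7) = 5·(−2)·1·(−1) = 10 ≡ 10, so v_2 = 10^{−1} = 10 (mod 11).
  i = 3 (α = 8): (8−1)(8−6)(8−5)(8−7) = 7·2·3·1 = 42 ≡ 9, so v_3 = 9^{−1} = 5 (mod 11).
  i = 4 (α = 5): (5−1)(5−6)(5−8)(5−7) = 4·(−1)·(−3)·(−2) = −24 ≡ 9, so v_4 = 9^{−1} = 5 (mod 11).
  i = 5 (α = 7): (7−1)(7−6)(7−8)(7−5) = 6·1·(−1)·2 = −12 ≡ 10, so v_5 = 10^{−1} = 10 (mod 11).
  v = [3, 10, 5, 5, 10].
Step 2: syndromes of r = [0, 3, 8, 6, 0] (all sums mod 11).
  S_0 = Σ v_i r_i = 3·0 + 10·3 + 5·8 + 5·6 + 10·0 = 100 ≡ 1.
  S_1 = Σ v_i α_i r_i = 3·1·0 + 10·6·3 + 5·8·8 + 5·5·6 + 10·7·0 = 650 ≡ 1.
  α_i^2 mod 11 = [1, 3, 9, 3, 5].
  S_2 = Σ v_i α_i^2 r_i = 3·1·0 + 10·3·3 + 5·9·8 + 5·3·6 + 10·5·0 = 540 ≡ 1.
  S = (1, 1, 1) ≠ 0, so r is not a codeword (an error is present).
Step 3: locate the error. For a single error e at position i, S_ℓ = v_i·e·α_i^ℓ, so α_err = S_1/S_0.
  S_0^{−1} = 1^{−1} = 1 (mod 11), so α_err = 1·1 = 1 ≡ 1 = α_1. Error position i = 1.
  Consistency check: S_2/S_1 = 1·1 = 1 ≡ 1 = α_err ✓ (single-error assumption holds).
Step 4: error magnitude e = S_0/v_1 = S_0·∏_{j≠1}(α_1 − α_j) = 1·4 = 4 ≡ 4 (mod 11).
Step 5: correct position 1: c_1 = r_1 − e = 0 − 4 ≡ 7 (mod 11). Hence c = [7, 3, 8, 6, 0].
  Check: interpolating c through the α_i gives m(x) = 10 + 8·x (degree < 2) with m(α_i) = c_i for every i, so c is indeed a codeword.


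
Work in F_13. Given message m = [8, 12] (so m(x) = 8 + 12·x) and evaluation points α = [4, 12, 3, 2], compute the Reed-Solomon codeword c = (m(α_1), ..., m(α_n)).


c = [4, 9, 5, 6]

Message polynomial: m(x) = 8 + 12·x (mod 13).
For each evaluation point α_i, compute m(α_i) mod 13:
  α_1 = 4: Horner steps 12 → 4, so m(4) = 4.
  α_2 = 12: Horner steps 12 → 9, so m(12) = 9.
  α_3 = 3: Horner steps 12 → 5, so m(3) = 5.
  α_4 = 2: Horner steps 12 → 6, so m(2) = 6.
Codeword c = [4, 9, 5, 6] ∈ F_13^4.


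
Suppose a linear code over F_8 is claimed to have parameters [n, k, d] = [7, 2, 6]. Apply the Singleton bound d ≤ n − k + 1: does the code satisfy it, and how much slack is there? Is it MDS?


Singleton RHS = n − k + 1 = 6, slack = 0, bound satisfied, MDS.

Singleton bound: d ≤ n − k + 1.
Here n = 7, k = 2, so n − k + 1 = 6.
Given d = 6, check d ≤ 6: YES.
Slack = (n − k + 1) − d = 0.
The code is MDS (slack = 0).
Description: the claimed parameters are [7, 2, 6]_8; such a code would be MDS (meets Singleton bound).


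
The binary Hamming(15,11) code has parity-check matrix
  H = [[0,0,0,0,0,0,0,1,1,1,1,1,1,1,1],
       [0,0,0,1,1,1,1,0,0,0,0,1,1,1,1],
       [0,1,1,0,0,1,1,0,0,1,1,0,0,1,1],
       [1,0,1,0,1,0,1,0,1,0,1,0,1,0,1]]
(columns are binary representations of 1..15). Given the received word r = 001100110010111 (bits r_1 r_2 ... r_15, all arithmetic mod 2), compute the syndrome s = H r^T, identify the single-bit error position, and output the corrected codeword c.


s = (1, 1, 1, 1)^T, error position = 15, corrected codeword c = 001100110010110

Compute s = H r^T mod 2 one row at a time:
  s_1 = 1 + 0 + 0 + 1 + 0 + 1 + 1 + 1 = 5 ≡ 1 (mod 2).
  s_2 = 1 + 0 + 0 + 1 + 0 + 1 + 1 + 1 = 5 ≡ 1 (mod 2).
  s_3 = 0 + 1 + 0 + 1 + 0 + 1 + 1 + 1 = 5 ≡ 1 (mod 2).
  s_4 = 0 + 1 + 0 + 1 + 0 + 1 + 1 + 1 = 5 ≡ 1 (mod 2).
s = (1, 1, 1, 1)^T — this equals column 15 of H (binary 1111), so error is at position 15.
Correct: flip bit 15 of r = 001100110010111 to get c = 001100110010110.


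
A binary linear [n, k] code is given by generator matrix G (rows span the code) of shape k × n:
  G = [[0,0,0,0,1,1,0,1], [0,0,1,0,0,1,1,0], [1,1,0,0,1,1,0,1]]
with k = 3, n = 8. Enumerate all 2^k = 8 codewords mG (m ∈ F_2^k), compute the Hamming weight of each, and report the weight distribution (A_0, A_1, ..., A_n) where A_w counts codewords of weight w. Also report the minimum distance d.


Weight distribution: A_0 = 1, A_2 = 1, A_3 = 2, A_4 = 1, A_5 = 2, A_6 = 1. Minimum distance d = 2.

Enumerate all 2^3 = 8 messages m ∈ F_2^3.
For each, compute codeword c = mG in F_2^8, then tally its weight.
  m = 000 → c = 00000000, weight = 0.
  m = 100 → c = 00001101, weight = 3.
  m = 010 → c = 00100110, weight = 3.
  m = 110 → c = 00101011, weight = 4.
  m = 001 → c = 11001101, weight = 5.
  m = 101 → c = 11000000, weight = 2.
  m = 011 → c = 11101011, weight = 6.
  m = 111 → c = 11100110, weight = 5.
Tally weights:
  weight 0: 1 codewords.
  weight 2: 1 codewords.
  weight 3: 2 codewords.
  weight 4: 1 codewords.
  weight 5: 2 codewords.
  weight 6: 1 codewords.
Minimum distance d = smallest w > 0 with A_w > 0 = 2.
Sanity: Σ A_w = 8 = 2^3 = 8 ✓.


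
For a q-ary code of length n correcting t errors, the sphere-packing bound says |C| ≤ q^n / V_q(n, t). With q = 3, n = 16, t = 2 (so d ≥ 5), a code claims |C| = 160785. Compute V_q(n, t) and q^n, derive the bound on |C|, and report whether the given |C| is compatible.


V_q(n, t) = 513, q^n = 43046721, Hamming bound = 83911, |C| = 160785 > bound (violated).

Step 1: Compute V_q(n, t) = Σ_{j=0}^2 C(n, j) (q−1)^j.
  j = 0: C(16,0)·(2)^0 = 1·1 = 1.
  j = 1: C(16,1)·(2)^1 = 16·2 = 32.
  j = 2: C(16,2)·(2)^2 = 120·4 = 480.
  V_q(n, t) = 1 + 32 + 480 = 513.
Step 2: q^n = 3^16 = 43046721.
Step 3: Hamming bound ⌊q^n / V_q(n,t)⌋ = ⌊43046721/513⌋ = 83911.
Step 4: Compare |C| = 160785 to 83911: violated.
The claimed |C| lies above the Hamming bound, so no 3-ary code of length 16 with d ≥ 5 can have 160785 codewords.


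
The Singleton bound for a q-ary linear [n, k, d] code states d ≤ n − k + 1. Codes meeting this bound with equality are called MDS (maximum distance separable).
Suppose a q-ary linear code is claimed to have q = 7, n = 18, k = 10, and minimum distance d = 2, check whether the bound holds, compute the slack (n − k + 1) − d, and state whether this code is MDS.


Singleton RHS = n − k + 1 = 9, slack = 7, bound satisfied, not MDS.

Singleton bound: d ≤ n − k + 1.
Here n = 18, k = 10, so n − k + 1 = 9.
Given d = 2, check d ≤ 9: YES.
Slack = (n − k + 1) − d = 7.
The code is NOT MDS (slack = 7 > 0).
Description: the claimed parameters are [18, 10, 2]_7; such a code would be non-MDS.


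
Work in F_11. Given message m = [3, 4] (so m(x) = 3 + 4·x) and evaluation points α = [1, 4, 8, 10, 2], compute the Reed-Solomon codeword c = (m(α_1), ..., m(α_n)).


c = [7, 8, 2, 10, 0]

Message polynomial: m(x) = 3 + 4·x (mod 11).
For each evaluation point α_i, compute m(α_i) mod 11:
  α_1 = 1: Horner steps 4 → 7, so m(1) = 7.
  α_2 = 4: Horner steps 4 → 8, so m(4) = 8.
  α_3 = 8: Horner steps 4 → 2, so m(8) = 2.
  α_4 = 10: Horner steps 4 → 10, so m(10) = 10.
  α_5 = 2: Horner steps 4 → 0, so m(2) = 0.
Codeword c = [7, 8, 2, 10, 0] ∈ F_11^5.


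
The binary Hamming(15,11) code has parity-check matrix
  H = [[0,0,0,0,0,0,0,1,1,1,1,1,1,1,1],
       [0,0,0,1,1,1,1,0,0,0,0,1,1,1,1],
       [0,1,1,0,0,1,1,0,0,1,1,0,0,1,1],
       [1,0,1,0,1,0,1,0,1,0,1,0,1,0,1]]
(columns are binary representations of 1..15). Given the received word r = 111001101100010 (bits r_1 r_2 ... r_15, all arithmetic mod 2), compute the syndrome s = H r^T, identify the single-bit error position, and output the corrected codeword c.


s = (1, 1, 0, 0)^T, error position = 12, corrected codeword c = 111001101101010

Compute s = H r^T mod 2 one row at a time:
  s_1 = 0 + 1 + 1 + 0 + 0 + 0 + 1 + 0 = 3 ≡ 1 (mod 2).
  s_2 = 0 + 0 + 1 + 1 + 0 + 0 + 1 + 0 = 3 ≡ 1 (mod 2).
  s_3 = 1 + 1 + 1 + 1 + 1 + 0 + 1 + 0 = 6 ≡ 0 (mod 2).
  s_4 = 1 + 1 + 0 + 1 + 1 + 0 + 0 + 0 = 4 ≡ 0 (mod 2).
s = (1, 1, 0, 0)^T — this equals column 12 of H (binary 1100), so error is at position 12.
Correct: flip bit 12 of r = 111001101100010 to get c = 111001101101010.


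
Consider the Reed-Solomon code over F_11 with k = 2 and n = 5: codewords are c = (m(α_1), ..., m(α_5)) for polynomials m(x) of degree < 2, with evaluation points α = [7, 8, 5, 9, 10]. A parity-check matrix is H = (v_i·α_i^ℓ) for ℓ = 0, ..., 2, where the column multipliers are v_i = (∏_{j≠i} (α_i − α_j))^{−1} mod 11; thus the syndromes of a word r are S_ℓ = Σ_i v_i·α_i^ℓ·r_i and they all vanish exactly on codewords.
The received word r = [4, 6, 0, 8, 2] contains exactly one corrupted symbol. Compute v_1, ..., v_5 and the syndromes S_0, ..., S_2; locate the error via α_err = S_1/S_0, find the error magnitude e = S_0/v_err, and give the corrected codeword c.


S = (10, 1, 10), error at position 5, error magnitude e = 3, c = [4, 6, 0, 8, 10].

Step 1: column multipliers v_i = (∏_{j≠i}(α_i − α_j))^{−1} mod 11.
  i = 1 (α = 7): (7−8)(7−5)(7−9)(7−10) = (−1)·2·(−2)·(−3) = −12 ≡ 10, so v_1 = 10^{−1} = 10 (mod 11).
  i = 2 (α = 8): (8−7)(8−5)(8−9)(8−10) = 1·3·(−1)·(−2) = 6 ≡ 6, so v_2 = 6^{−1} = 2 (mod 11).
  i = 3 (α = 5): (5−7)(5−8)(5−9)(5−10) = (−2)·(−3)·(−4)·(−5) = 120 ≡ 10, so v_3 = 10^{−1} = 10 (mod 11).
  i = 4 (α = 9): (9−7)(9−8)(9−5)(9−10) = 2·1·4·(−1) = −8 ≡ 3, so v_4 = 3^{−1} = 4 (mod 11).
  i = 5 (α = 10): (10−7)(10−8)(10−5)(10−9) = 3·2·5·1 = 30 ≡ 8, so v_5 = 8^{−1} = 7 (mod 11).
  v = [10, 2, 10, 4, 7].
Step 2: syndromes of r = [4, 6, 0, 8, 2] (all sums mod 11).
  S_0 = Σ v_i r_i = 10·4 + 2·6 + 10·0 + 4·8 + 7·2 = 98 ≡ 10.
  S_1 = Σ v_i α_i r_i = 10·7·4 + 2·8·6 + 10·5·0 + 4·9·8 + 7·10·2 = 804 ≡ 1.
  α_i^2 mod 11 = [5, 9, 3, 4, 1].
  S_2 = Σ v_i α_i^2 r_i = 10·5·4 + 2·9·6 + 10·3·0 + 4·4·8 + 7·1·2 = 450 ≡ 10.
  S = (10, 1, 10) ≠ 0, so r is not a codeword (an error is present).
Step 3: locate the error. For a single error e at position i, S_ℓ = v_i·e·α_i^ℓ, so α_err = S_1/S_0.
  S_0^{−1} = 10^{−1} = 10 (mod 11), so α_err = 1·10 = 10 ≡ 10 = α_5. Error position i = 5.
  Consistency check: S_2/S_1 = 10·1 = 10 ≡ 10 = α_err ✓ (single-error assumption holds).
Step 4: error magnitude e = S_0/v_5 = S_0·∏_{j≠5}(α_5 − α_j) = 10·8 = 80 ≡ 3 (mod 11).
Step 5: correct position 5: c_5 = r_5 − e = 2 − 3 ≡ 10 (mod 11). Hence c = [4, 6, 0, 8, 10].
  Check: interpolating c through the α_i gives m(x) = 1 + 2·x (degree < 2) with m(α_i) = c_i for every i, so c is indeed a codeword.


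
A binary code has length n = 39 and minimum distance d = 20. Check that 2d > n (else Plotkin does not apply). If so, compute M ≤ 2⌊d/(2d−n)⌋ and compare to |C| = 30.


Plotkin bound M ≤ 40; given |C| = 30 ≤ bound (satisfied).

Check applicability: 2d = 40, n = 39.
2d − n = 1 > 0, so Plotkin applies.
Compute d/(2d−n) = 20/1 ≈ 20.0000.
⌊d/(2d−n)⌋ = 20.
Plotkin bound: M ≤ 2·20 = 40.
Given |C| = 30, check: satisfied.
This |C| is below the Plotkin bound.


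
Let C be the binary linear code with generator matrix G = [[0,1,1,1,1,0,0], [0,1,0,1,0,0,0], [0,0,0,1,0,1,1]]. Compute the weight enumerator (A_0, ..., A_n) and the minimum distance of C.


Weight distribution: A_0 = 1, A_2 = 2, A_3 = 2, A_4 = 1, A_5 = 2. Minimum distance d = 2.

Enumerate all 2^3 = 8 messages m ∈ F_2^3.
For each, compute codeword c = mG in F_2^7, then tally its weight.
  m = 000 → c = 0000000, weight = 0.
  m = 100 → c = 0111100, weight = 4.
  m = 010 → c = 0101000, weight = 2.
  m = 110 → c = 0010100, weight = 2.
  m = 001 → c = 0001011, weight = 3.
  m = 101 → c = 0110111, weight = 5.
  m = 011 → c = 0100011, weight = 3.
  m = 111 → c = 0011111, weight = 5.
Tally weights:
  weight 0: 1 codewords.
  weight 2: 2 codewords.
  weight 3: 2 codewords.
  weight 4: 1 codewords.
  weight 5: 2 codewords.
Minimum distance d = smallest w > 0 with A_w > 0 = 2.
Sanity: Σ A_w = 8 = 2^3 = 8 ✓.


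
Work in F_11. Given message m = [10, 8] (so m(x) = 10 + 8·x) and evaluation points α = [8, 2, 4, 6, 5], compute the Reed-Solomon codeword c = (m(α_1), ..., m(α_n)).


c = [8, 4, 9, 3, 6]

Message polynomial: m(x) = 10 + 8·x (mod 11).
For each evaluation point α_i, compute m(α_i) mod 11:
  α_1 = 8: Horner steps 8 → 8, so m(8) = 8.
  α_2 = 2: Horner steps 8 → 4, so m(2) = 4.
  α_3 = 4: Horner steps 8 → 9, so m(4) = 9.
  α_4 = 6: Horner steps 8 → 3, so m(6) = 3.
  α_5 = 5: Horner steps 8 → 6, so m(5) = 6.
Codeword c = [8, 4, 9, 3, 6] ∈ F_11^5.


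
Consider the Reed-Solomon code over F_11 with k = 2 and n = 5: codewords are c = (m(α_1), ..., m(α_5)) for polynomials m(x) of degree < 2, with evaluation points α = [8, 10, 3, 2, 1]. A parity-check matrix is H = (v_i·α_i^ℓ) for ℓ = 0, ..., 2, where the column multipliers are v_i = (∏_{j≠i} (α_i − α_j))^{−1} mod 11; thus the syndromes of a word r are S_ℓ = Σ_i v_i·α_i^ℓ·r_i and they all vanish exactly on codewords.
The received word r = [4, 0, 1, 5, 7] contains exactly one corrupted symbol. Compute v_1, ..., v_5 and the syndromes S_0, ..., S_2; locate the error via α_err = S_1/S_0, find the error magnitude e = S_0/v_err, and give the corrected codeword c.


S = (5, 4, 1), error at position 3, error magnitude e = 9, c = [4, 0, 3, 5, 7].

Step 1: column multipliers v_i = (∏_{j≠i}(α_i − α_j))^{−1} mod 11.
  i = 1 (α = 8): (8−10)(8−3)(8−2)(8−1) = (−2)·5·6·7 = −420 ≡ 9, so v_1 = 9^{−1} = 5 (mod 11).
  i = 2 (α = 10): (10−8)(10−3)(10−2)(10−1) = 2·7·8·9 = 1008 ≡ 7, so v_2 = 7^{−1} = 8 (mod 11).
  i = 3 (α = 3): (3−8)(3−10)(3−2)(3−1) = (−5)·(−7)·1·2 = 70 ≡ 4, so v_3 = 4^{−1} = 3 (mod 11).
  i = 4 (α = 2): (2−8)(2−10)(2−3)(2−1) = (−6)·(−8)·(−1)·1 = −48 ≡ 7, so v_4 = 7^{−1} = 8 (mod 11).
  i = 5 (α = 1): (1−8)(1−10)(1−3)(1−2) = (−7)·(−9)·(−2)·(−1) = 126 ≡ 5, so v_5 = 5^{−1} = 9 (mod 11).
  v = [5, 8, 3, 8, 9].
Step 2: syndromes of r = [4, 0, 1, 5, 7] (all sums mod 11).
  S_0 = Σ v_i r_i = 5·4 + 8·0 + 3·1 + 8·5 + 9·7 = 126 ≡ 5.
  S_1 = Σ v_i α_i r_i = 5·8·4 + 8·10·0 + 3·3·1 + 8·2·5 + 9·1·7 = 312 ≡ 4.
  α_i^2 mod 11 = [9, 1, 9, 4, 1].
  S_2 = Σ v_i α_i^2 r_i = 5·9·4 + 8·1·0 + 3·9·1 + 8·4·5 + 9·1·7 = 430 ≡ 1.
  S = (5, 4, 1) ≠ 0, so r is not a codeword (an error is present).
Step 3: locate the error. For a single error e at position i, S_ℓ = v_i·e·α_i^ℓ, so α_err = S_1/S_0.
  S_0^{−1} = 5^{−1} = 9 (mod 11), so α_err = 4·9 = 36 ≡ 3 = α_3. Error position i = 3.
  Consistency check: S_2/S_1 = 1·3 = 3 ≡ 3 = α_err ✓ (single-error assumption holds).
Step 4: error magnitude e = S_0/v_3 = S_0·∏_{j≠3}(α_3 − α_j) = 5·4 = 20 ≡ 9 (mod 11).
Step 5: correct position 3: c_3 = r_3 − e = 1 − 9 ≡ 3 (mod 11). Hence c = [4, 0, 3, 5, 7].
  Check: interpolating c through the α_i gives m(x) = 9 + 9·x (degree < 2) with m(α_i) = c_i for every i, so c is indeed a codeword.


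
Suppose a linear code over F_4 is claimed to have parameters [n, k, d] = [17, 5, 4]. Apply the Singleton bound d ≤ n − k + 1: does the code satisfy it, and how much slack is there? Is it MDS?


Singleton RHS = n − k + 1 = 13, slack = 9, bound satisfied, not MDS.

Singleton bound: d ≤ n − k + 1.
Here n = 17, k = 5, so n − k + 1 = 13.
Given d = 4, check d ≤ 13: YES.
Slack = (n − k + 1) − d = 9.
The code is NOT MDS (slack = 9 > 0).
Description: the claimed parameters are [17, 5, 4]_4; such a code would be non-MDS.


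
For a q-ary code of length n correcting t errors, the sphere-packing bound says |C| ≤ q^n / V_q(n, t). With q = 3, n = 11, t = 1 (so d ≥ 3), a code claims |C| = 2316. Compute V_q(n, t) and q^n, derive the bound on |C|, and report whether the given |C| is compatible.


V_q(n, t) = 23, q^n = 177147, Hamming bound = 7702, |C| = 2316 ≤ bound (satisfied).

Step 1: Compute V_q(n, t) = Σ_{j=0}^1 C(n, j) (q−1)^j.
  j = 0: C(11,0)·(2)^0 = 1·1 = 1.
  j = 1: C(11,1)·(2)^1 = 11·2 = 22.
  V_q(n, t) = 1 + 22 = 23.
Step 2: q^n = 3^11 = 177147.
Step 3: Hamming bound ⌊q^n / V_q(n,t)⌋ = ⌊177147/23⌋ = 7702.
Step 4: Compare |C| = 2316 to 7702: satisfied.
The claimed |C| lies below the Hamming bound.


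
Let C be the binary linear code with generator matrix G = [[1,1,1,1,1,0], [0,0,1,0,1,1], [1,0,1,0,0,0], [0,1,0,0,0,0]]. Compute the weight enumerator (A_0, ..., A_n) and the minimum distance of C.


Weight distribution: A_0 = 1, A_1 = 1, A_2 = 2, A_3 = 6, A_4 = 5, A_5 = 1. Minimum distance d = 1.

Enumerate all 2^4 = 16 messages m ∈ F_2^4.
For each, compute codeword c = mG in F_2^6, then tally its weight.
  m = 0000 → c = 000000, weight = 0.
  m = 1000 → c = 111110, weight = 5.
  m = 0100 → c = 001011, weight = 3.
  m = 1100 → c = 110101, weight = 4.
  m = 0010 → c = 101000, weight = 2.
  m = 1010 → c = 010110, weight = 3.
  m = 0110 → c = 100011, weight = 3.
  m = 1110 → c = 011101, weight = 4.
  m = 0001 → c = 010000, weight = 1.
  m = 1001 → c = 101110, weight = 4.
  m = 0101 → c = 011011, weight = 4.
  m = 1101 → c = 100101, weight = 3.
  m = 0011 → c = 111000, weight = 3.
  m = 1011 → c = 000110, weight = 2.
  m = 0111 → c = 110011, weight = 4.
  m = 1111 → c = 001101, weight = 3.
Tally weights:
  weight 0: 1 codewords.
  weight 1: 1 codewords.
  weight 2: 2 codewords.
  weight 3: 6 codewords.
  weight 4: 5 codewords.
  weight 5: 1 codewords.
Minimum distance d = smallest w > 0 with A_w > 0 = 1.
Sanity: Σ A_w = 16 = 2^4 = 16 ✓.


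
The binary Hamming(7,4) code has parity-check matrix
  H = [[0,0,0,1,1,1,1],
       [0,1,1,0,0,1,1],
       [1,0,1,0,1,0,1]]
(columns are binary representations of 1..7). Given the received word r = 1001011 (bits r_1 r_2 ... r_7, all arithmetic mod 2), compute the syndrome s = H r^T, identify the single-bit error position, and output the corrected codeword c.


s = (1, 0, 0)^T, error position = 4, corrected codeword c = 1000011

Compute s = H r^T mod 2 one row at a time:
  s_1 = 1 + 0 + 1 + 1 = 3 ≡ 1 (mod 2).
  s_2 = 0 + 0 + 1 + 1 = 2 ≡ 0 (mod 2).
  s_3 = 1 + 0 + 0 + 1 = 2 ≡ 0 (mod 2).
s = (1, 0, 0)^T — this equals column 4 of H (binary 100), so error is at position 4.
Correct: flip bit 4 of r = 1001011 to get c = 1000011.


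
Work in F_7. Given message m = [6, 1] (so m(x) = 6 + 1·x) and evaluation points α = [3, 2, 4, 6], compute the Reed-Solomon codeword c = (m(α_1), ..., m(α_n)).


c = [2, 1, 3, 5]

Message polynomial: m(x) = 6 + 1·x (mod 7).
For each evaluation point α_i, compute m(α_i) mod 7:
  α_1 = 3: Horner steps 1 → 2, so m(3) = 2.
  α_2 = 2: Horner steps 1 → 1, so m(2) = 1.
  α_3 = 4: Horner steps 1 → 3, so m(4) = 3.
  α_4 = 6: Horner steps 1 → 5, so m(6) = 5.
Codeword c = [2, 1, 3, 5] ∈ F_7^4.


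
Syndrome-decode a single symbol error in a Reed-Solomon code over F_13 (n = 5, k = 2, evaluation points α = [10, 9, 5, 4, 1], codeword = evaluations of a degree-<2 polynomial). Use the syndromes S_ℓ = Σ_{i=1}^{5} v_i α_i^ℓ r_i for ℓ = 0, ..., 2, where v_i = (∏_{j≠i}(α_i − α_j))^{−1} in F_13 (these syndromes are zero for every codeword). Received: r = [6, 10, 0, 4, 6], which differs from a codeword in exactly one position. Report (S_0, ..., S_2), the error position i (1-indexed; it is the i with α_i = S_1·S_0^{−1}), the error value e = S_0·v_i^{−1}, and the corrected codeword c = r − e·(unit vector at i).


S = (7, 7, 7), error at position 5, error magnitude e = 3, c = [6, 10, 0, 4, 3].

Step 1: column multipliers v_i = (∏_{j≠i}(α_i − α_j))^{−1} mod 13.
  i = 1 (α = 10): (10−9)(10−5)(10−4)(10−1) = 1·5·6·9 = 270 ≡ 10, so v_1 = 10^{−1} = 4 (mod 13).
  i = 2 (α = 9): (9−10)(9−5)(9−4)(9−1) = (−1)·4·5·8 = −160 ≡ 9, so v_2 = 9^{−1} = 3 (mod 13).
  i = 3 (α = 5): (5−10)(5−9)(5−4)(5−1) = (−5)·(−4)·1·4 = 80 ≡ 2, so v_3 = 2^{−1} = 7 (mod 13).
  i = 4 (α = 4): (4−10)(4−9)(4−5)(4−1) = (−6)·(−5)·(−1)·3 = −90 ≡ 1, so v_4 = 1^{−1} = 1 (mod 13).
  i = 5 (α = 1): (1−10)(1−9)(1−5)(1−4) = (−9)·(−8)·(−4)·(−3) = 864 ≡ 6, so v_5 = 6^{−1} = 11 (mod 13).
  v = [4, 3, 7, 1, 11].
Step 2: syndromes of r = [6, 10, 0, 4, 6] (all sums mod 13).
  S_0 = Σ v_i r_i = 4·6 + 3·10 + 7·0 + 1·4 + 11·6 = 124 ≡ 7.
  S_1 = Σ v_i α_i r_i = 4·10·6 + 3·9·10 + 7·5·0 + 1·4·4 + 11·1·6 = 592 ≡ 7.
  α_i^2 mod 13 = [9, 3, 12, 3, 1].
  S_2 = Σ v_i α_i^2 r_i = 4·9·6 + 3·3·10 + 7·12·0 + 1·3·4 + 11·1·6 = 384 ≡ 7.
  S = (7, 7, 7) ≠ 0, so r is not a codeword (an error is present).
Step 3: locate the error. For a single error e at position i, S_ℓ = v_i·e·α_i^ℓ, so α_err = S_1/S_0.
  S_0^{−1} = 7^{−1} = 2 (mod 13), so α_err = 7·2 = 14 ≡ 1 = α_5. Error position i = 5.
  Consistency check: S_2/S_1 = 7·2 = 14 ≡ 1 = α_err ✓ (single-error assumption holds).
Step 4: error magnitude e = S_0/v_5 = S_0·∏_{j≠5}(α_5 − α_j) = 7·6 = 42 ≡ 3 (mod 13).
Step 5: correct position 5: c_5 = r_5 − e = 6 − 3 ≡ 3 (mod 13). Hence c = [6, 10, 0, 4, 3].
  Check: interpolating c through the α_i gives m(x) = 7 + 9·x (degree < 2) with m(α_i) = c_i for every i, so c is indeed a codeword.


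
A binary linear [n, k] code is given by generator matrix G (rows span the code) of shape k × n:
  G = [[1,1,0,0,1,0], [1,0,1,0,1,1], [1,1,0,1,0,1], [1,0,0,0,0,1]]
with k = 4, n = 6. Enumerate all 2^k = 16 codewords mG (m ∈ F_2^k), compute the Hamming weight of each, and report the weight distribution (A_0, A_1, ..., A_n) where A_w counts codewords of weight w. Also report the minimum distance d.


Weight distribution: A_0 = 1, A_2 = 3, A_3 = 8, A_4 = 3, A_6 = 1. Minimum distance d = 2.

Enumerate all 2^4 = 16 messages m ∈ F_2^4.
For each, compute codeword c = mG in F_2^6, then tally its weight.
  m = 0000 → c = 000000, weight = 0.
  m = 1000 → c = 110010, weight = 3.
  m = 0100 → c = 101011, weight = 4.
  m = 1100 → c = 011001, weight = 3.
  m = 0010 → c = 110101, weight = 4.
  m = 1010 → c = 000111, weight = 3.
  m = 0110 → c = 011110, weight = 4.
  m = 1110 → c = 101100, weight = 3.
  m = 0001 → c = 100001, weight = 2.
  m = 1001 → c = 010011, weight = 3.
  m = 0101 → c = 001010, weight = 2.
  m = 1101 → c = 111000, weight = 3.
  m = 0011 → c = 010100, weight = 2.
  m = 1011 → c = 100110, weight = 3.
  m = 0111 → c = 111111, weight = 6.
  m = 1111 → c = 001101, weight = 3.
Tally weights:
  weight 0: 1 codewords.
  weight 2: 3 codewords.
  weight 3: 8 codewords.
  weight 4: 3 codewords.
  weight 6: 1 codewords.
Minimum distance d = smallest w > 0 with A_w > 0 = 2.
Sanity: Σ A_w = 16 = 2^4 = 16 ✓.


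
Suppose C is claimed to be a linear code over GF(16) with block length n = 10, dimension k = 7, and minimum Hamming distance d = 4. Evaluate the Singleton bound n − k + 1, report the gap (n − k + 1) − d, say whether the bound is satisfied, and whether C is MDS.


Singleton RHS = n − k + 1 = 4, slack = 0, bound satisfied, MDS.

Singleton bound: d ≤ n − k + 1.
Here n = 10, k = 7, so n − k + 1 = 4.
Given d = 4, check d ≤ 4: YES.
Slack = (n − k + 1) − d = 0.
The code is MDS (slack = 0).
Description: the claimed parameters are [10, 7, 4]_16; such a code would be MDS (meets Singleton bound).


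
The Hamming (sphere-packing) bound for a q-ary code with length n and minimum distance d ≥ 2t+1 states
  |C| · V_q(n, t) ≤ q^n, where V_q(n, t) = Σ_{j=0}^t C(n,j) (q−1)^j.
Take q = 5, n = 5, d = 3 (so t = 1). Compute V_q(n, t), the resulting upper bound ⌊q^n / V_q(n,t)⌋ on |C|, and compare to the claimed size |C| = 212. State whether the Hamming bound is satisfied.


V_q(n, t) = 21, q^n = 3125, Hamming bound = 148, |C| = 212 > bound (violated).

Step 1: Compute V_q(n, t) = Σ_{j=0}^1 C(n, j) (q−1)^j.
  j = 0: C(5,0)·(4)^0 = 1·1 = 1.
  j = 1: C(5,1)·(4)^1 = 5·4 = 20.
  V_q(n, t) = 1 + 20 = 21.
Step 2: q^n = 5^5 = 3125.
Step 3: Hamming bound ⌊q^n / V_q(n,t)⌋ = ⌊3125/21⌋ = 148.
Step 4: Compare |C| = 212 to 148: violated.
The claimed |C| lies above the Hamming bound, so no 5-ary code of length 5 with d ≥ 3 can have 212 codewords.


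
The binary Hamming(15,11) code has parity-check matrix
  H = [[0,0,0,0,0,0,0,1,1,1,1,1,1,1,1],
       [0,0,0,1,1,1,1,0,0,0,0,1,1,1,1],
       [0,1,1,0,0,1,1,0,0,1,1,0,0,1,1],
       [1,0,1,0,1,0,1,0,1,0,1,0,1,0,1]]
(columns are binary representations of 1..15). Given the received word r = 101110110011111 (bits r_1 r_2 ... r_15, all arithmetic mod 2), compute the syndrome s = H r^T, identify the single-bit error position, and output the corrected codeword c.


s = (0, 1, 1, 1)^T, error position = 7, corrected codeword c = 101110010011111

Compute s = H r^T mod 2 one row at a time:
  s_1 = 1 + 0 + 0 + 1 + 1 + 1 + 1 + 1 = 6 ≡ 0 (mod 2).
  s_2 = 1 + 1 + 0 + 1 + 1 + 1 + 1 + 1 = 7 ≡ 1 (mod 2).
  s_3 = 0 + 1 + 0 + 1 + 0 + 1 + 1 + 1 = 5 ≡ 1 (mod 2).
  s_4 = 1 + 1 + 1 + 1 + 0 + 1 + 1 + 1 = 7 ≡ 1 (mod 2).
s = (0, 1, 1, 1)^T — this equals column 7 of H (binary 0111), so error is at position 7.
Correct: flip bit 7 of r = 101110110011111 to get c = 101110010011111.


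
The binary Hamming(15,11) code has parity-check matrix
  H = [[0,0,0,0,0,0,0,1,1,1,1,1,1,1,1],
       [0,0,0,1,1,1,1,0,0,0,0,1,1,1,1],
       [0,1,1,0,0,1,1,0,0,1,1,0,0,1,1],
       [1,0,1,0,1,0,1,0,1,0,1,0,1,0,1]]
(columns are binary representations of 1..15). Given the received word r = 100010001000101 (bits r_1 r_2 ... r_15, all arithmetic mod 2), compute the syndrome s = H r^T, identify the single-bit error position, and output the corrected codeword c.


s = (1, 1, 1, 1)^T, error position = 15, corrected codeword c = 100010001000100

Compute s = H r^T mod 2 one row at a time:
  s_1 = 0 + 1 + 0 + 0 + 0 + 1 + 0 + 1 = 3 ≡ 1 (mod 2).
  s_2 = 0 + 1 + 0 + 0 + 0 + 1 + 0 + 1 = 3 ≡ 1 (mod 2).
  s_3 = 0 + 0 + 0 + 0 + 0 + 0 + 0 + 1 = 1 ≡ 1 (mod 2).
  s_4 = 1 + 0 + 1 + 0 + 1 + 0 + 1 + 1 = 5 ≡ 1 (mod 2).
s = (1, 1, 1, 1)^T — this equals column 15 of H (binary 1111), so error is at position 15.
Correct: flip bit 15 of r = 100010001000101 to get c = 100010001000100.


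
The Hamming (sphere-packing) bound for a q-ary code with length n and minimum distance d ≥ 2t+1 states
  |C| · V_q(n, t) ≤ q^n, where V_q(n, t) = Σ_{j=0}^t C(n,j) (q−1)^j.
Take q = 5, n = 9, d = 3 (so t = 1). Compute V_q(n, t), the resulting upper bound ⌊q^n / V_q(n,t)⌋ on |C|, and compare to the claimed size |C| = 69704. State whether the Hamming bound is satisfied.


V_q(n, t) = 37, q^n = 1953125, Hamming bound = 52787, |C| = 69704 > bound (violated).

Step 1: Compute V_q(n, t) = Σ_{j=0}^1 C(n, j) (q−1)^j.
  j = 0: C(9,0)·(4)^0 = 1·1 = 1.
  j = 1: C(9,1)·(4)^1 = 9·4 = 36.
  V_q(n, t) = 1 + 36 = 37.
Step 2: q^n = 5^9 = 1953125.
Step 3: Hamming bound ⌊q^n / V_q(n,t)⌋ = ⌊1953125/37⌋ = 52787.
Step 4: Compare |C| = 69704 to 52787: violated.
The claimed |C| lies above the Hamming bound, so no 5-ary code of length 9 with d ≥ 3 can have 69704 codewords.


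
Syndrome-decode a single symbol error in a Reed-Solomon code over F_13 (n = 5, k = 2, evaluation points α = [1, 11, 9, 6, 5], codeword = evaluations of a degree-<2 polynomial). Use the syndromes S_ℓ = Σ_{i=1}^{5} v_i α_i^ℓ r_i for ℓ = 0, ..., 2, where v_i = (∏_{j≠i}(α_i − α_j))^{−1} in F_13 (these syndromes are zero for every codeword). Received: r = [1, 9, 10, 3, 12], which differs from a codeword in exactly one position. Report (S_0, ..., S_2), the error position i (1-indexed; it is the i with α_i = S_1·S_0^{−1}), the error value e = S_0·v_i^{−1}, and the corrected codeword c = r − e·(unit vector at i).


S = (5, 4, 11), error at position 4, error magnitude e = 11, c = [1, 9, 10, 5, 12].

Step 1: column multipliers v_i = (∏_{j≠i}(α_i − α_j))^{−1} mod 13.
  i = 1 (α = 1): (1−11)(1−9)(1−6)(1−5) = (−10)·(−8)·(−5)·(−4) = 1600 ≡ 1, so v_1 = 1^{−1} = 1 (mod 13).
  i = 2 (α = 11): (11−1)(11−9)(11−6)(11−5) = 10·2·5·6 = 600 ≡ 2, so v_2 = 2^{−1} = 7 (mod 13).
  i = 3 (α = 9): (9−1)(9−11)(9−6)(9−5) = 8·(−2)·3·4 = −192 ≡ 3, so v_3 = 3^{−1} = 9 (mod 13).
  i = 4 (α = 6): (6−1)(6−11)(6−9)(6−5) = 5·(−5)·(−3)·1 = 75 ≡ 10, so v_4 = 10^{−1} = 4 (mod 13).
  i = 5 (α = 5): (5−1)(5−11)(5−9)(5−6) = 4·(−6)·(−4)·(−1) = −96 ≡ 8, so v_5 = 8^{−1} = 5 (mod 13).
  v = [1, 7, 9, 4, 5].
Step 2: syndromes of r = [1, 9, 10, 3, 12] (all sums mod 13).
  S_0 = Σ v_i r_i = 1·1 + 7·9 + 9·10 + 4·3 + 5·12 = 226 ≡ 5.
  S_1 = Σ v_i α_i r_i = 1·1·1 + 7·11·9 + 9·9·10 + 4·6·3 + 5·5·12 = 1876 ≡ 4.
  α_i^2 mod 13 = [1, 4, 3, 10, 12].
  S_2 = Σ v_i α_i^2 r_i = 1·1·1 + 7·4·9 + 9·3·10 + 4·10·3 + 5·12·12 = 1363 ≡ 11.
  S = (5, 4, 11) ≠ 0, so r is not a codeword (an error is present).
Step 3: locate the error. For a single error e at position i, S_ℓ = v_i·e·α_i^ℓ, so α_err = S_1/S_0.
  S_0^{−1} = 5^{−1} = 8 (mod 13), so α_err = 4·8 = 32 ≡ 6 = α_4. Error position i = 4.
  Consistency check: S_2/S_1 = 11·10 = 110 ≡ 6 = α_err ✓ (single-error assumption holds).
Step 4: error magnitude e = S_0/v_4 = S_0·∏_{j≠4}(α_4 − α_j) = 5·10 = 50 ≡ 11 (mod 13).
Step 5: correct position 4: c_4 = r_4 − e = 3 − 11 ≡ 5 (mod 13). Hence c = [1, 9, 10, 5, 12].
  Check: interpolating c through the α_i gives m(x) = 8 + 6·x (degree < 2) with m(α_i) = c_i for every i, so c is indeed a codeword.


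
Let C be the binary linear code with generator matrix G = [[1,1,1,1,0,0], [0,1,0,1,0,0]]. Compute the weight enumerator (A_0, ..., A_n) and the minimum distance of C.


Weight distribution: A_0 = 1, A_2 = 2, A_4 = 1. Minimum distance d = 2.

Enumerate all 2^2 = 4 messages m ∈ F_2^2.
For each, compute codeword c = mG in F_2^6, then tally its weight.
  m = 00 → c = 000000, weight = 0.
  m = 10 → c = 111100, weight = 4.
  m = 01 → c = 010100, weight = 2.
  m = 11 → c = 101000, weight = 2.
Tally weights:
  weight 0: 1 codewords.
  weight 2: 2 codewords.
  weight 4: 1 codewords.
Minimum distance d = smallest w > 0 with A_w > 0 = 2.
Sanity: Σ A_w = 4 = 2^2 = 4 ✓.


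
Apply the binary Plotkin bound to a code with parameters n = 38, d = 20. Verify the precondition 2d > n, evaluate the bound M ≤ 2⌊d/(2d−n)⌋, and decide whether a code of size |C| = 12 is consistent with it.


Plotkin bound M ≤ 20; given |C| = 12 ≤ bound (satisfied).

Check applicability: 2d = 40, n = 38.
2d − n = 2 > 0, so Plotkin applies.
Compute d/(2d−n) = 20/2 ≈ 10.0000.
⌊d/(2d−n)⌋ = 10.
Plotkin bound: M ≤ 2·10 = 20.
Given |C| = 12, check: satisfied.
This |C| is below the Plotkin bound.


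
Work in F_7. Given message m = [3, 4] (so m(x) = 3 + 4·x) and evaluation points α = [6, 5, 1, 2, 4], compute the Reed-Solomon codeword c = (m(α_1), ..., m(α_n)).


c = [6, 2, 0, 4, 5]

Message polynomial: m(x) = 3 + 4·x (mod 7).
For each evaluation point α_i, compute m(α_i) mod 7:
  α_1 = 6: Horner steps 4 → 6, so m(6) = 6.
  α_2 = 5: Horner steps 4 → 2, so m(5) = 2.
  α_3 = 1: Horner steps 4 → 0, so m(1) = 0.
  α_4 = 2: Horner steps 4 → 4, so m(2) = 4.
  α_5 = 4: Horner steps 4 → 5, so m(4) = 5.
Codeword c = [6, 2, 0, 4, 5] ∈ F_7^5.


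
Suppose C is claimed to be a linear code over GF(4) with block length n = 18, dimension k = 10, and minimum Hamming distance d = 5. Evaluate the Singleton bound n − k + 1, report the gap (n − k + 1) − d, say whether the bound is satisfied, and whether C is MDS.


Singleton RHS = n − k + 1 = 9, slack = 4, bound satisfied, not MDS.

Singleton bound: d ≤ n − k + 1.
Here n = 18, k = 10, so n − k + 1 = 9.
Given d = 5, check d ≤ 9: YES.
Slack = (n − k + 1) − d = 4.
The code is NOT MDS (slack = 4 > 0).
Description: the claimed parameters are [18, 10, 5]_4; such a code would be non-MDS.


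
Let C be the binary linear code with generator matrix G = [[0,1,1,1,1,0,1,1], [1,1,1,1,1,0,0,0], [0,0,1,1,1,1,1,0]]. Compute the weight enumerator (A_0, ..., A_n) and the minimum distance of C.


Weight distribution: A_0 = 1, A_3 = 2, A_4 = 1, A_5 = 2, A_6 = 2. Minimum distance d = 3.

Enumerate all 2^3 = 8 messages m ∈ F_2^3.
For each, compute codeword c = mG in F_2^8, then tally its weight.
  m = 000 → c = 00000000, weight = 0.
  m = 100 → c = 01111011, weight = 6.
  m = 010 → c = 11111000, weight = 5.
  m = 110 → c = 10000011, weight = 3.
  m = 001 → c = 00111110, weight = 5.
  m = 101 → c = 01000101, weight = 3.
  m = 011 → c = 11000110, weight = 4.
  m = 111 → c = 10111101, weight = 6.
Tally weights:
  weight 0: 1 codewords.
  weight 3: 2 codewords.
  weight 4: 1 codewords.
  weight 5: 2 codewords.
  weight 6: 2 codewords.
Minimum distance d = smallest w > 0 with A_w > 0 = 3.
Sanity: Σ A_w = 8 = 2^3 = 8 ✓.


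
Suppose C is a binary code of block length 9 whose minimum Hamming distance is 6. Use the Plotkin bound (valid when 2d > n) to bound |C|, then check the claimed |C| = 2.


Plotkin bound M ≤ 4; given |C| = 2 ≤ bound (satisfied).

Check applicability: 2d = 12, n = 9.
2d − n = 3 > 0, so Plotkin applies.
Compute d/(2d−n) = 6/3 ≈ 2.0000.
⌊d/(2d−n)⌋ = 2.
Plotkin bound: M ≤ 2·2 = 4.
Given |C| = 2, check: satisfied.
This |C| is below the Plotkin bound.


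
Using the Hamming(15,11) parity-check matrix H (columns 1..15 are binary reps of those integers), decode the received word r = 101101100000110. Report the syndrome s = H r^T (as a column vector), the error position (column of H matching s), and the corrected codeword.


s = (0, 1, 0, 0)^T, error position = 4, corrected codeword c = 101001100000110

Compute s = H r^T mod 2 one row at a time:
  s_1 = 0 + 0 + 0 + 0 + 0 + 1 + 1 + 0 = 2 ≡ 0 (mod 2).
  s_2 = 1 + 0 + 1 + 1 + 0 + 1 + 1 + 0 = 5 ≡ 1 (mod 2).
  s_3 = 0 + 1 + 1 + 1 + 0 + 0 + 1 + 0 = 4 ≡ 0 (mod 2).
  s_4 = 1 + 1 + 0 + 1 + 0 + 0 + 1 + 0 = 4 ≡ 0 (mod 2).
s = (0, 1, 0, 0)^T — this equals column 4 of H (binary 0100), so error is at position 4.
Correct: flip bit 4 of r = 101101100000110 to get c = 101001100000110.


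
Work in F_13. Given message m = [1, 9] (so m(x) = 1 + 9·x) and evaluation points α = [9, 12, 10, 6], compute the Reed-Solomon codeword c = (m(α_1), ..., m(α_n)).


c = [4, 5, 0, 3]

Message polynomial: m(x) = 1 + 9·x (mod 13).
For each evaluation point α_i, compute m(α_i) mod 13:
  α_1 = 9: Horner steps 9 → 4, so m(9) = 4.
  α_2 = 12: Horner steps 9 → 5, so m(12) = 5.
  α_3 = 10: Horner steps 9 → 0, so m(10) = 0.
  α_4 = 6: Horner steps 9 → 3, so m(6) = 3.
Codeword c = [4, 5, 0, 3] ∈ F_13^4.


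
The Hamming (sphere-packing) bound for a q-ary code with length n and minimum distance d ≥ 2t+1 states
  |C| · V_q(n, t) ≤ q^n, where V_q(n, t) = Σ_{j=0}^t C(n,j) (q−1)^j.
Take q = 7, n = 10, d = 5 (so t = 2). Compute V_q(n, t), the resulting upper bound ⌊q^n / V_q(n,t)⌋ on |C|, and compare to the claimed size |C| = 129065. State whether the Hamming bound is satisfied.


V_q(n, t) = 1681, q^n = 282475249, Hamming bound = 168040, |C| = 129065 ≤ bound (satisfied).

Step 1: Compute V_q(n, t) = Σ_{j=0}^2 C(n, j) (q−1)^j.
  j = 0: C(10,0)·(6)^0 = 1·1 = 1.
  j = 1: C(10,1)·(6)^1 = 10·6 = 60.
  j = 2: C(10,2)·(6)^2 = 45·36 = 1620.
  V_q(n, t) = 1 + 60 + 1620 = 1681.
Step 2: q^n = 7^10 = 282475249.
Step 3: Hamming bound ⌊q^n / V_q(n,t)⌋ = ⌊282475249/1681⌋ = 168040.
Step 4: Compare |C| = 129065 to 168040: satisfied.
The claimed |C| lies below the Hamming bound.


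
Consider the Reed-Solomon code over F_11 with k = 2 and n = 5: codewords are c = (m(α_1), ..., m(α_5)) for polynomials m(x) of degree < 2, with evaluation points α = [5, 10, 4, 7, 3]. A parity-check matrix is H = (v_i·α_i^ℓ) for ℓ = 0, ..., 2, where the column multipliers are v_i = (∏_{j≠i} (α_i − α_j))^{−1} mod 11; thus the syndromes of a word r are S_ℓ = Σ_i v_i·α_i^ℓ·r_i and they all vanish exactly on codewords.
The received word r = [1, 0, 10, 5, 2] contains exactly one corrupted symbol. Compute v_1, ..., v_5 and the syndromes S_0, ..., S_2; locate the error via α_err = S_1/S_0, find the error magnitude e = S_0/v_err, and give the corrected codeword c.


S = (5, 4, 1), error at position 5, error magnitude e = 5, c = [1, 0, 10, 5, 8].

Step 1: column multipliers v_i = (∏_{j≠i}(α_i − α_j))^{−1} mod 11.
  i = 1 (α = 5): (5−10)(5−4)(5−7)(5−3) = (−5)·1·(−2)·2 = 20 ≡ 9, so v_1 = 9^{−1} = 5 (mod 11).
  i = 2 (α = 10): (10−5)(10−4)(10−7)(10−3) = 5·6·3·7 = 630 ≡ 3, so v_2 = 3^{−1} = 4 (mod 11).
  i = 3 (α = 4): (4−5)(4−10)(4−7)(4−3) = (−1)·(−6)·(−3)·1 = −18 ≡ 4, so v_3 = 4^{−1} = 3 (mod 11).
  i = 4 (α = 7): (7−5)(7−10)(7−4)(7−3) = 2·(−3)·3·4 = −72 ≡ 5, so v_4 = 5^{−1} = 9 (mod 11).
  i = 5 (α = 3): (3−5)(3−10)(3−4)(3−7) = (−2)·(−7)·(−1)·(−4) = 56 ≡ 1, so v_5 = 1^{−1} = 1 (mod 11).
  v = [5, 4, 3, 9, 1].
Step 2: syndromes of r = [1, 0, 10, 5, 2] (all sums mod 11).
  S_0 = Σ v_i r_i = 5·1 + 4·0 + 3·10 + 9·5 + 1·2 = 82 ≡ 5.
  S_1 = Σ v_i α_i r_i = 5·5·1 + 4·10·0 + 3·4·10 + 9·7·5 + 1·3·2 = 466 ≡ 4.
  α_i^2 mod 11 = [3, 1, 5, 5, 9].
  S_2 = Σ v_i α_i^2 r_i = 5·3·1 + 4·1·0 + 3·5·10 + 9·5·5 + 1·9·2 = 408 ≡ 1.
  S = (5, 4, 1) ≠ 0, so r is not a codeword (an error is present).
Step 3: locate the error. For a single error e at position i, S_ℓ = v_i·e·α_i^ℓ, so α_err = S_1/S_0.
  S_0^{−1} = 5^{−1} = 9 (mod 11), so α_err = 4·9 = 36 ≡ 3 = α_5. Error position i = 5.
  Consistency check: S_2/S_1 = 1·3 = 3 ≡ 3 = α_err ✓ (single-error assumption holds).
Step 4: error magnitude e = S_0/v_5 = S_0·∏_{j≠5}(α_5 − α_j) = 5·1 = 5 ≡ 5 (mod 11).
Step 5: correct position 5: c_5 = r_5 − e = 2 − 5 ≡ 8 (mod 11). Hence c = [1, 0, 10, 5, 8].
  Check: interpolating c through the α_i gives m(x) = 2 + 2·x (degree < 2) with m(α_i) = c_i for every i, so c is indeed a codeword.


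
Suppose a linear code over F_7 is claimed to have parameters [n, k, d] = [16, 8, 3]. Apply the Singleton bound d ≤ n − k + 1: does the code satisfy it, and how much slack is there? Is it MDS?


Singleton RHS = n − k + 1 = 9, slack = 6, bound satisfied, not MDS.

Singleton bound: d ≤ n − k + 1.
Here n = 16, k = 8, so n − k + 1 = 9.
Given d = 3, check d ≤ 9: YES.
Slack = (n − k + 1) − d = 6.
The code is NOT MDS (slack = 6 > 0).
Description: the claimed parameters are [16, 8, 3]_7; such a code would be non-MDS.


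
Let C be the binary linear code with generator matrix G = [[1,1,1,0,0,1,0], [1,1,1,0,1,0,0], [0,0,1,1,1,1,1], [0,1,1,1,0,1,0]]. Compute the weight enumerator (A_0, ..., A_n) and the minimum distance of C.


Weight distribution: A_0 = 1, A_2 = 2, A_3 = 4, A_4 = 5, A_5 = 4. Minimum distance d = 2.

Enumerate all 2^4 = 16 messages m ∈ F_2^4.
For each, compute codeword c = mG in F_2^7, then tally its weight.
  m = 0000 → c = 0000000, weight = 0.
  m = 1000 → c = 1110010, weight = 4.
  m = 0100 → c = 1110100, weight = 4.
  m = 1100 → c = 0000110, weight = 2.
  m = 0010 → c = 0011111, weight = 5.
  m = 1010 → c = 1101101, weight = 5.
  m = 0110 → c = 1101011, weight = 5.
  m = 1110 → c = 0011001, weight = 3.
  m = 0001 → c = 0111010, weight = 4.
  m = 1001 → c = 1001000, weight = 2.
  m = 0101 → c = 1001110, weight = 4.
  m = 1101 → c = 0111100, weight = 4.
  m = 0011 → c = 0100101, weight = 3.
  m = 1011 → c = 1010111, weight = 5.
  m = 0111 → c = 1010001, weight = 3.
  m = 1111 → c = 0100011, weight = 3.
Tally weights:
  weight 0: 1 codewords.
  weight 2: 2 codewords.
  weight 3: 4 codewords.
  weight 4: 5 codewords.
  weight 5: 4 codewords.
Minimum distance d = smallest w > 0 with A_w > 0 = 2.
Sanity: Σ A_w = 16 = 2^4 = 16 ✓.
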